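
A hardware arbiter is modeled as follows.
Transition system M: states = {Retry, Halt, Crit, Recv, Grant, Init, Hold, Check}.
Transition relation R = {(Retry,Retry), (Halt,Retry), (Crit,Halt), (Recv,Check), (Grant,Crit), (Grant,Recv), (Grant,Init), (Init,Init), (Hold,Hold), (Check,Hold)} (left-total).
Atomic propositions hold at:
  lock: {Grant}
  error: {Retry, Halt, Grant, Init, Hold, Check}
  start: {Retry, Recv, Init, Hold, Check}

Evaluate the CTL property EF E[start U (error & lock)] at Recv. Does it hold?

Sat(error & lock) = {Grant}
E[start U (error & lock)]: least fixpoint, start Z0 = Sat((error & lock)) = {Grant}, add states in Sat(start) with some successor in Z. Already a fixed point.
Sat(E[start U (error & lock)]) = {Grant}
EF E[start U (error & lock)]: least fixpoint, start Z0 = {Grant}, add states with some successor in Z. Already a fixed point.
Sat(EF E[start U (error & lock)]) = {Grant}
Recv ∉ Sat(EF E[start U (error & lock)]) = {Grant}, so the formula does not hold at Recv.

No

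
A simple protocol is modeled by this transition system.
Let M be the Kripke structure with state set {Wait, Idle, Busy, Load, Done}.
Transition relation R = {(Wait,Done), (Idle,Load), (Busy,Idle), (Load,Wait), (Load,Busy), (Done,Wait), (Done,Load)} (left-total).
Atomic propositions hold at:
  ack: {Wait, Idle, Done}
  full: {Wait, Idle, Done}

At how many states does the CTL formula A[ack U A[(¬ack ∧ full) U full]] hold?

Sat(¬ack) = {Busy, Load}
Sat(¬ack ∧ full) = ∅
A[(¬ack ∧ full) U full]: least fixpoint, start Z0 = Sat(full) = {Wait, Idle, Done}, add states in Sat(¬ack ∧ full) with every successor in Z. Already a fixed point.
Sat(A[(¬ack ∧ full) U full]) = {Wait, Idle, Done}
A[ack U A[(¬ack ∧ full) U full]]: least fixpoint, start Z0 = Sat(A[(¬ack ∧ full) U full]) = {Wait, Idle, Done}, add states in Sat(ack) with every successor in Z. Already a fixed point.
Sat(A[ack U A[(¬ack ∧ full) U full]]) = {Wait, Idle, Done}
|Sat(A[ack U A[(¬ack ∧ full) U full]])| = |{Wait, Idle, Done}| = 3.

3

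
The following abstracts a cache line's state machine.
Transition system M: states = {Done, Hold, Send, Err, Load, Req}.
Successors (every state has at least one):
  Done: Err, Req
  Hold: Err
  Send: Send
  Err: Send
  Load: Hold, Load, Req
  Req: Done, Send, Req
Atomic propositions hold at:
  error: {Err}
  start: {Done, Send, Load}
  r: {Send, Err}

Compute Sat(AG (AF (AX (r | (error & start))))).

Sat(error & start) = ∅
Sat(r | (error & start)) = {Send, Err}
Sat(AX (r | (error & start))) = {s : every successor in {Send, Err}} = {Hold, Send, Err}
AF (AX (r | (error & start))): least fixpoint, start Z0 = {Hold, Send, Err}, add states with every successor in Z. Already a fixed point.
Sat(AF (AX (r | (error & start)))) = {Hold, Send, Err}
AG (AF (AX (r | (error & start)))): greatest fixpoint, start Z0 = {Hold, Send, Err}, keep only states in Sat with every successor in Z. Already a fixed point.
Sat(AG (AF (AX (r | (error & start))))) = {Hold, Send, Err}

{Hold, Send, Err}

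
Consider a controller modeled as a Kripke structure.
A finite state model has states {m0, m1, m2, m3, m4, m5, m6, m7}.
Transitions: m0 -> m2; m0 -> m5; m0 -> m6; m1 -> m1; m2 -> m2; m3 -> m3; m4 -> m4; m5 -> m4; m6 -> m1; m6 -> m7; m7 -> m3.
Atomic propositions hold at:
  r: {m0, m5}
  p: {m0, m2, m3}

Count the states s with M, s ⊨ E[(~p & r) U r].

2

Sat(~p) = {m1, m4, m5, m6, m7}
Sat(~p & r) = {m5}
E[(~p & r) U r]: least fixpoint, start Z0 = Sat(r) = {m0, m5}, add states in Sat(~p & r) with some successor in Z. Already a fixed point.
Sat(E[(~p & r) U r]) = {m0, m5}
|Sat(E[(~p & r) U r])| = |{m0, m5}| = 2.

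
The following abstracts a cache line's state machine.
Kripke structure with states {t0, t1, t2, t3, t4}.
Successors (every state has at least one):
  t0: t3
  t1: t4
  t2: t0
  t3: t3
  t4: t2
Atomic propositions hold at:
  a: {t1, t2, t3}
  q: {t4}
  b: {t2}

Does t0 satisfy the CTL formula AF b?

AF b: least fixpoint, start Z0 = {t2}, add states with every successor in Z. Z1 = {t2, t4}; Z2 = {t1, t2, t4}; fixed.
Sat(AF b) = {t1, t2, t4}
t0 ∉ Sat(AF b) = {t1, t2, t4}, so the formula does not hold at t0.

No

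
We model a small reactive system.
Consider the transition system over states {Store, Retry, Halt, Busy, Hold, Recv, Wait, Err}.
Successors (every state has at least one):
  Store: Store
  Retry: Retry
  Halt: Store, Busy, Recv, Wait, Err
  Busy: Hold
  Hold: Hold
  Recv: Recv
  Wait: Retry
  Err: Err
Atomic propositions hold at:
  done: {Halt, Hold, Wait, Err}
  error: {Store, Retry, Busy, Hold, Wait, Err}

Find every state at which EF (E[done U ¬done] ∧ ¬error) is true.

{Halt, Recv}

Sat(¬done) = {Store, Retry, Busy, Recv}
E[done U ¬done]: least fixpoint, start Z0 = Sat(¬done) = {Store, Retry, Busy, Recv}, add states in Sat(done) with some successor in Z. Z1 = {Store, Retry, Halt, Busy, Recv, Wait}; fixed.
Sat(E[done U ¬done]) = {Store, Retry, Halt, Busy, Recv, Wait}
Sat(¬error) = {Halt, Recv}
Sat(E[done U ¬done] ∧ ¬error) = {Halt, Recv}
EF (E[done U ¬done] ∧ ¬error): least fixpoint, start Z0 = {Halt, Recv}, add states with some successor in Z. Already a fixed point.
Sat(EF (E[done U ¬done] ∧ ¬error)) = {Halt, Recv}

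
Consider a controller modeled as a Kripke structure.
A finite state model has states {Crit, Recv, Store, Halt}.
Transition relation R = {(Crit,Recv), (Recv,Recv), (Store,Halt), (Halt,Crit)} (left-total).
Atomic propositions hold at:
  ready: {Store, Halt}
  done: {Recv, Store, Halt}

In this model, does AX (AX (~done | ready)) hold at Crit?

Sat(~done) = {Crit}
Sat(~done | ready) = {Crit, Store, Halt}
Sat(AX (~done | ready)) = {s : every successor in {Crit, Store, Halt}} = {Store, Halt}
Sat(AX (AX (~done | ready))) = {s : every successor in {Store, Halt}} = {Store}
Crit ∉ Sat(AX (AX (~done | ready))) = {Store}, so the formula does not hold at Crit.

No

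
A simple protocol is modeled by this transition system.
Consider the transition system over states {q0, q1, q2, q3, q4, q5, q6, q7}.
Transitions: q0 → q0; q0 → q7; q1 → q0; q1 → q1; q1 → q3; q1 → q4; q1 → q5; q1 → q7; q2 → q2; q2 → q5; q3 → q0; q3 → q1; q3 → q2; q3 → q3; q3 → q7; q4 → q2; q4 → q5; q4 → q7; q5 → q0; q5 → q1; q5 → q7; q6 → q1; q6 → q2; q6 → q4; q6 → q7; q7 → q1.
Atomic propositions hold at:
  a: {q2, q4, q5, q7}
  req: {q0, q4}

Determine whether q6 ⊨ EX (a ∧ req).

Yes

Sat(a ∧ req) = {q4}
Sat(EX (a ∧ req)) = {s : some successor in {q4}} = {q1, q6}
q6 ∈ Sat(EX (a ∧ req)) = {q1, q6}, so the formula holds at q6.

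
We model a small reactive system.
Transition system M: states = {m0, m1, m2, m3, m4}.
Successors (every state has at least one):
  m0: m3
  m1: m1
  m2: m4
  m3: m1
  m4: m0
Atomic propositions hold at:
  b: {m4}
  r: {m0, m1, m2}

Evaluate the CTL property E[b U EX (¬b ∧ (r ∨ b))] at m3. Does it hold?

Yes

Sat(¬b) = {m0, m1, m2, m3}
Sat(r ∨ b) = {m0, m1, m2, m4}
Sat(¬b ∧ (r ∨ b)) = {m0, m1, m2}
Sat(EX (¬b ∧ (r ∨ b))) = {s : some successor in {m0, m1, m2}} = {m1, m3, m4}
E[b U EX (¬b ∧ (r ∨ b))]: least fixpoint, start Z0 = Sat(EX (¬b ∧ (r ∨ b))) = {m1, m3, m4}, add states in Sat(b) with some successor in Z. Already a fixed point.
Sat(E[b U EX (¬b ∧ (r ∨ b))]) = {m1, m3, m4}
m3 ∈ Sat(E[b U EX (¬b ∧ (r ∨ b))]) = {m1, m3, m4}, so the formula holds at m3.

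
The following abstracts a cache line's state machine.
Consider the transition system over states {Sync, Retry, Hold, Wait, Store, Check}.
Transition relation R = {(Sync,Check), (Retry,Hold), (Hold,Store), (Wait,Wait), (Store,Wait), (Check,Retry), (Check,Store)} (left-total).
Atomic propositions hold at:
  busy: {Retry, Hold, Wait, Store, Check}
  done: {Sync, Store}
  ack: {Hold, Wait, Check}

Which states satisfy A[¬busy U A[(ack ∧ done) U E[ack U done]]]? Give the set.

Sat(¬busy) = {Sync}
Sat(ack ∧ done) = ∅
E[ack U done]: least fixpoint, start Z0 = Sat(done) = {Sync, Store}, add states in Sat(ack) with some successor in Z. Z1 = {Sync, Hold, Store, Check}; fixed.
Sat(E[ack U done]) = {Sync, Hold, Store, Check}
A[(ack ∧ done) U E[ack U done]]: least fixpoint, start Z0 = Sat(E[ack U done]) = {Sync, Hold, Store, Check}, add states in Sat(ack ∧ done) with every successor in Z. Already a fixed point.
Sat(A[(ack ∧ done) U E[ack U done]]) = {Sync, Hold, Store, Check}
A[¬busy U A[(ack ∧ done) U E[ack U done]]]: least fixpoint, start Z0 = Sat(A[(ack ∧ done) U E[ack U done]]) = {Sync, Hold, Store, Check}, add states in Sat(¬busy) with every successor in Z. Already a fixed point.
Sat(A[¬busy U A[(ack ∧ done) U E[ack U done]]]) = {Sync, Hold, Store, Check}

{Sync, Hold, Store, Check}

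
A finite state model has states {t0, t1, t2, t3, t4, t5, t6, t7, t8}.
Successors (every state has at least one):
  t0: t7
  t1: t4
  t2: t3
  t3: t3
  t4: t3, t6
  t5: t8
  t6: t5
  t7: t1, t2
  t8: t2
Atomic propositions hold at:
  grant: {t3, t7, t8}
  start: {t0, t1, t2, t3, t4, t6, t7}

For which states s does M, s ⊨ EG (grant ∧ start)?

Sat(grant ∧ start) = {t3, t7}
EG (grant ∧ start): greatest fixpoint, start Z0 = {t3, t7}, keep only states in Sat with some successor in Z. Z1 = {t3}; fixed.
Sat(EG (grant ∧ start)) = {t3}

{t3}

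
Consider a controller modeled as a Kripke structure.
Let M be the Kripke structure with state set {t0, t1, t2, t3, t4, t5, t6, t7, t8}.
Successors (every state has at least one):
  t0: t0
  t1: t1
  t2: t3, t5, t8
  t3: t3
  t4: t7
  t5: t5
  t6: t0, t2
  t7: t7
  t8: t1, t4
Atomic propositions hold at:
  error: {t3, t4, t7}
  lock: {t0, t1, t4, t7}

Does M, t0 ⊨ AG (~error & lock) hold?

Sat(~error) = {t0, t1, t2, t5, t6, t8}
Sat(~error & lock) = {t0, t1}
AG (~error & lock): greatest fixpoint, start Z0 = {t0, t1}, keep only states in Sat with every successor in Z. Already a fixed point.
Sat(AG (~error & lock)) = {t0, t1}
t0 ∈ Sat(AG (~error & lock)) = {t0, t1}, so the formula holds at t0.

Yes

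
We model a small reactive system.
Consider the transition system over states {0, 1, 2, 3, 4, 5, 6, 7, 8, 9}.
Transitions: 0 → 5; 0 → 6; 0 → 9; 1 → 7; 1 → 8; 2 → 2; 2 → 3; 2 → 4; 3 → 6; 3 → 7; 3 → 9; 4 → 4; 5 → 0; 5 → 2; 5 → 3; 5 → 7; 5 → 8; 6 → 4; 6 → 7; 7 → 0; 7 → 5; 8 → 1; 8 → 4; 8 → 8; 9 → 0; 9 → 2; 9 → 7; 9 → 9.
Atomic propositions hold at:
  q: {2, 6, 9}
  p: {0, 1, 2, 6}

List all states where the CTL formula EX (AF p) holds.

AF p: least fixpoint, start Z0 = {0, 1, 2, 6}, add states with every successor in Z. Already a fixed point.
Sat(AF p) = {0, 1, 2, 6}
Sat(EX (AF p)) = {s : some successor in {0, 1, 2, 6}} = {0, 2, 3, 5, 7, 8, 9}

{0, 2, 3, 5, 7, 8, 9}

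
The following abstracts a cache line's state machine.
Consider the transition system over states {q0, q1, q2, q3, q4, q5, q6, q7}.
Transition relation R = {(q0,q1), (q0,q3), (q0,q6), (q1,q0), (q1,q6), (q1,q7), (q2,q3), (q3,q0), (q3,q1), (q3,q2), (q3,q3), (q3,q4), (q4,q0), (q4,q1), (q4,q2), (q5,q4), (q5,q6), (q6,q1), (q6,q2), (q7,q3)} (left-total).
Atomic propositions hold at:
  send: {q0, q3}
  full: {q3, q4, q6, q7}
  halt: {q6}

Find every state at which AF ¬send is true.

{q1, q2, q4, q5, q6, q7}

Sat(¬send) = {q1, q2, q4, q5, q6, q7}
AF ¬send: least fixpoint, start Z0 = {q1, q2, q4, q5, q6, q7}, add states with every successor in Z. Already a fixed point.
Sat(AF ¬send) = {q1, q2, q4, q5, q6, q7}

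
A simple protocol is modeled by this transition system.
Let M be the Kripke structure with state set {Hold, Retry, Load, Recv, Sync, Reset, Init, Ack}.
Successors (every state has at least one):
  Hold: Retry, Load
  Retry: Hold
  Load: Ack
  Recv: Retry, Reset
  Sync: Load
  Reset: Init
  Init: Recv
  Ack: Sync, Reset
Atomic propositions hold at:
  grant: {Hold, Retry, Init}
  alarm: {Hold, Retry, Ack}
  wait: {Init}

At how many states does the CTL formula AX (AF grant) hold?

AF grant: least fixpoint, start Z0 = {Hold, Retry, Init}, add states with every successor in Z. Z1 = {Hold, Retry, Reset, Init}; Z2 = {Hold, Retry, Recv, Reset, Init}; fixed.
Sat(AF grant) = {Hold, Retry, Recv, Reset, Init}
Sat(AX (AF grant)) = {s : every successor in {Hold, Retry, Recv, Reset, Init}} = {Retry, Recv, Reset, Init}
|Sat(AX (AF grant))| = |{Retry, Recv, Reset, Init}| = 4.

4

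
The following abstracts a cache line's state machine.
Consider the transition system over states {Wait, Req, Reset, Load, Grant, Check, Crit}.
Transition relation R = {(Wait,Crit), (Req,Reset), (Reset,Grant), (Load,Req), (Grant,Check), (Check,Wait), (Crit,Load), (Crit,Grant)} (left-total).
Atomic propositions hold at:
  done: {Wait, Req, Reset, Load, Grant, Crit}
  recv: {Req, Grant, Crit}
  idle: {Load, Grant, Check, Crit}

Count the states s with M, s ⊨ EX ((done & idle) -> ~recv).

5

Sat(done & idle) = {Load, Grant, Crit}
Sat(~recv) = {Wait, Reset, Load, Check}
Sat((done & idle) -> ~recv) = {Wait, Req, Reset, Load, Check}
Sat(EX ((done & idle) -> ~recv)) = {s : some successor in {Wait, Req, Reset, Load, Check}} = {Req, Load, Grant, Check, Crit}
|Sat(EX ((done & idle) -> ~recv))| = |{Req, Load, Grant, Check, Crit}| = 5.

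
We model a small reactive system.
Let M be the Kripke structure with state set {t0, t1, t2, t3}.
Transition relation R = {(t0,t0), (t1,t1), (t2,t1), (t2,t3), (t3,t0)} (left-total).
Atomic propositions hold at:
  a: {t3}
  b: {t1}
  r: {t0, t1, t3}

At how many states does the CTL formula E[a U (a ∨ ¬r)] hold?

2

Sat(¬r) = {t2}
Sat(a ∨ ¬r) = {t2, t3}
E[a U (a ∨ ¬r)]: least fixpoint, start Z0 = Sat((a ∨ ¬r)) = {t2, t3}, add states in Sat(a) with some successor in Z. Already a fixed point.
Sat(E[a U (a ∨ ¬r)]) = {t2, t3}
|Sat(E[a U (a ∨ ¬r)])| = |{t2, t3}| = 2.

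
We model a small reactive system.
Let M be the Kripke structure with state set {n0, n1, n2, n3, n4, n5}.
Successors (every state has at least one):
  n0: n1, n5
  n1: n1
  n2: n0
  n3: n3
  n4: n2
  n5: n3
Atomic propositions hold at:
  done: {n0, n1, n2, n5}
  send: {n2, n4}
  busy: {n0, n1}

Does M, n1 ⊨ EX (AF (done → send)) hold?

No

Sat(done → send) = {n2, n3, n4}
AF (done → send): least fixpoint, start Z0 = {n2, n3, n4}, add states with every successor in Z. Z1 = {n2, n3, n4, n5}; fixed.
Sat(AF (done → send)) = {n2, n3, n4, n5}
Sat(EX (AF (done → send))) = {s : some successor in {n2, n3, n4, n5}} = {n0, n3, n4, n5}
n1 ∉ Sat(EX (AF (done → send))) = {n0, n3, n4, n5}, so the formula does not hold at n1.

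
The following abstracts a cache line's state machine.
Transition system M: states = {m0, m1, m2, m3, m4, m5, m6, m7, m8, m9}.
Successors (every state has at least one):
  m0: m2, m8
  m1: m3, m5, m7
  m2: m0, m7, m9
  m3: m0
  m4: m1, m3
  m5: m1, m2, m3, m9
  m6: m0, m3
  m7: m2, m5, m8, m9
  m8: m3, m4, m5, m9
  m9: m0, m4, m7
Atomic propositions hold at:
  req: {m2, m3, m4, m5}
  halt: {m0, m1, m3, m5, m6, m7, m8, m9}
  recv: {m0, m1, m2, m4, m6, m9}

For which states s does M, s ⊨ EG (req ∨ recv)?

{m0, m1, m2, m3, m4, m5, m6, m9}

Sat(req ∨ recv) = {m0, m1, m2, m3, m4, m5, m6, m9}
EG (req ∨ recv): greatest fixpoint, start Z0 = {m0, m1, m2, m3, m4, m5, m6, m9}, keep only states in Sat with some successor in Z. Already a fixed point.
Sat(EG (req ∨ recv)) = {m0, m1, m2, m3, m4, m5, m6, m9}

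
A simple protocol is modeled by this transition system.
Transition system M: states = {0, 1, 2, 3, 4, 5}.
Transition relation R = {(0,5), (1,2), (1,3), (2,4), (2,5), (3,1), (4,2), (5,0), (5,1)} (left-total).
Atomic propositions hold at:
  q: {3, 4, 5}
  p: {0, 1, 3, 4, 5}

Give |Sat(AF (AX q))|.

3

Sat(AX q) = {s : every successor in {3, 4, 5}} = {0, 2}
AF (AX q): least fixpoint, start Z0 = {0, 2}, add states with every successor in Z. Z1 = {0, 2, 4}; fixed.
Sat(AF (AX q)) = {0, 2, 4}
|Sat(AF (AX q))| = |{0, 2, 4}| = 3.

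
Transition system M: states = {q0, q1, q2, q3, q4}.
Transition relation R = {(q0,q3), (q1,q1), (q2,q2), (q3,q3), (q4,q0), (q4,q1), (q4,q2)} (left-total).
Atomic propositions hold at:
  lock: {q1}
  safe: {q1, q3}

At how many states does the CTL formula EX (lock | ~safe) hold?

3

Sat(~safe) = {q0, q2, q4}
Sat(lock | ~safe) = {q0, q1, q2, q4}
Sat(EX (lock | ~safe)) = {s : some successor in {q0, q1, q2, q4}} = {q1, q2, q4}
|Sat(EX (lock | ~safe))| = |{q1, q2, q4}| = 3.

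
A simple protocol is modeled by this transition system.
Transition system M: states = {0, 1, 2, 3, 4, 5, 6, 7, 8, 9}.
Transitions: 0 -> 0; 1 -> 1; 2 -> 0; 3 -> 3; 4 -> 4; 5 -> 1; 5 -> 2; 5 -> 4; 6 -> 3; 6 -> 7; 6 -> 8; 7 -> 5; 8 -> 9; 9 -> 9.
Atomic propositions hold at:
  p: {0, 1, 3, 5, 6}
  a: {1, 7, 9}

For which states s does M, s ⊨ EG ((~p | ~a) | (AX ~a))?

{0, 2, 3, 4, 5, 6, 7, 8, 9}

Sat(~p) = {2, 4, 7, 8, 9}
Sat(~a) = {0, 2, 3, 4, 5, 6, 8}
Sat(~p | ~a) = {0, 2, 3, 4, 5, 6, 7, 8, 9}
Sat(AX ~a) = {s : every successor in {0, 2, 3, 4, 5, 6, 8}} = {0, 2, 3, 4, 7}
Sat((~p | ~a) | (AX ~a)) = {0, 2, 3, 4, 5, 6, 7, 8, 9}
EG ((~p | ~a) | (AX ~a)): greatest fixpoint, start Z0 = {0, 2, 3, 4, 5, 6, 7, 8, 9}, keep only states in Sat with some successor in Z. Already a fixed point.
Sat(EG ((~p | ~a) | (AX ~a))) = {0, 2, 3, 4, 5, 6, 7, 8, 9}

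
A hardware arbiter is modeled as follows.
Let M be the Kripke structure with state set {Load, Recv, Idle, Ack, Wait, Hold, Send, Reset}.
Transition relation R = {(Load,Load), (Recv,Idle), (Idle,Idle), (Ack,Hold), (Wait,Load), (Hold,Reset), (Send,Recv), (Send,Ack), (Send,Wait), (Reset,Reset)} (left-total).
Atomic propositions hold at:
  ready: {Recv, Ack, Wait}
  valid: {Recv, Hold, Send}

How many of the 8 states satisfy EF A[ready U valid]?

A[ready U valid]: least fixpoint, start Z0 = Sat(valid) = {Recv, Hold, Send}, add states in Sat(ready) with every successor in Z. Z1 = {Recv, Ack, Hold, Send}; fixed.
Sat(A[ready U valid]) = {Recv, Ack, Hold, Send}
EF A[ready U valid]: least fixpoint, start Z0 = {Recv, Ack, Hold, Send}, add states with some successor in Z. Already a fixed point.
Sat(EF A[ready U valid]) = {Recv, Ack, Hold, Send}
|Sat(EF A[ready U valid])| = |{Recv, Ack, Hold, Send}| = 4.

4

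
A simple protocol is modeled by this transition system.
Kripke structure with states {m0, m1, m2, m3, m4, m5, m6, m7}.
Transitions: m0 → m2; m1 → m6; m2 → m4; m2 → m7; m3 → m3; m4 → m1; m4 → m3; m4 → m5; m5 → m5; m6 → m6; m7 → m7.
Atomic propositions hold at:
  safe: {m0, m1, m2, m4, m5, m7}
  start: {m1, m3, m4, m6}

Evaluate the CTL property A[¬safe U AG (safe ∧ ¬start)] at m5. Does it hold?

Sat(¬safe) = {m3, m6}
Sat(¬start) = {m0, m2, m5, m7}
Sat(safe ∧ ¬start) = {m0, m2, m5, m7}
AG (safe ∧ ¬start): greatest fixpoint, start Z0 = {m0, m2, m5, m7}, keep only states in Sat with every successor in Z. Z1 = {m0, m5, m7}; Z2 = {m5, m7}; fixed.
Sat(AG (safe ∧ ¬start)) = {m5, m7}
A[¬safe U AG (safe ∧ ¬start)]: least fixpoint, start Z0 = Sat(AG (safe ∧ ¬start)) = {m5, m7}, add states in Sat(¬safe) with every successor in Z. Already a fixed point.
Sat(A[¬safe U AG (safe ∧ ¬start)]) = {m5, m7}
m5 ∈ Sat(A[¬safe U AG (safe ∧ ¬start)]) = {m5, m7}, so the formula holds at m5.

Yes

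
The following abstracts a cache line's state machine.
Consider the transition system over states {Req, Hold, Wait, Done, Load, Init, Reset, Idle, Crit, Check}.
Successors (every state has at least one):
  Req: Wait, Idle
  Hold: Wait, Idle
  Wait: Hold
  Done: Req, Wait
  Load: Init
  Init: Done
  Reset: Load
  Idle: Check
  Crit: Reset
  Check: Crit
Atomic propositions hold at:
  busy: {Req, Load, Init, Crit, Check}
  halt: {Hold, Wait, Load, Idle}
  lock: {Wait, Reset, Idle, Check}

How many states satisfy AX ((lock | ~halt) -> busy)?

Sat(~halt) = {Req, Done, Init, Reset, Crit, Check}
Sat(lock | ~halt) = {Req, Wait, Done, Init, Reset, Idle, Crit, Check}
Sat((lock | ~halt) -> busy) = {Req, Hold, Load, Init, Crit, Check}
Sat(AX ((lock | ~halt) -> busy)) = {s : every successor in {Req, Hold, Load, Init, Crit, Check}} = {Wait, Load, Reset, Idle, Check}
|Sat(AX ((lock | ~halt) -> busy))| = |{Wait, Load, Reset, Idle, Check}| = 5.

5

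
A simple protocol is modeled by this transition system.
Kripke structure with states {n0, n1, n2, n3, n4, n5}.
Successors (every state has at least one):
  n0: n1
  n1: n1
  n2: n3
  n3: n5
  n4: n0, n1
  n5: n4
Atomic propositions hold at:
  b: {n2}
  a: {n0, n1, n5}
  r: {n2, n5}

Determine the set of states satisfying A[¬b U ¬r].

Sat(¬b) = {n0, n1, n3, n4, n5}
Sat(¬r) = {n0, n1, n3, n4}
A[¬b U ¬r]: least fixpoint, start Z0 = Sat(¬r) = {n0, n1, n3, n4}, add states in Sat(¬b) with every successor in Z. Z1 = {n0, n1, n3, n4, n5}; fixed.
Sat(A[¬b U ¬r]) = {n0, n1, n3, n4, n5}

{n0, n1, n3, n4, n5}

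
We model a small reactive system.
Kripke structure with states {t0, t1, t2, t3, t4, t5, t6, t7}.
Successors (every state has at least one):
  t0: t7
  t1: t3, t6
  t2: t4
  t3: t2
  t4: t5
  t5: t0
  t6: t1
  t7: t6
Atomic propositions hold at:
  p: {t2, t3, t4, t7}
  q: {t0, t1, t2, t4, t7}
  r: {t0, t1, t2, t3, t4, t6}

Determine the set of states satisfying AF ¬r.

{t0, t2, t3, t4, t5, t7}

Sat(¬r) = {t5, t7}
AF ¬r: least fixpoint, start Z0 = {t5, t7}, add states with every successor in Z. Z1 = {t0, t4, t5, t7}; Z2 = {t0, t2, t4, t5, t7}; Z3 = {t0, t2, t3, t4, t5, t7}; fixed.
Sat(AF ¬r) = {t0, t2, t3, t4, t5, t7}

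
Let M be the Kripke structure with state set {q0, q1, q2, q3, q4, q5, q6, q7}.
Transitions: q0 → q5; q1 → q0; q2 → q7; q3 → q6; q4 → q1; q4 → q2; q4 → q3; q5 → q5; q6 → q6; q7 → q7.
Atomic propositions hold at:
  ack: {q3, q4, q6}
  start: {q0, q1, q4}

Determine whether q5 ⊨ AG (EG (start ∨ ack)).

No

Sat(start ∨ ack) = {q0, q1, q3, q4, q6}
EG (start ∨ ack): greatest fixpoint, start Z0 = {q0, q1, q3, q4, q6}, keep only states in Sat with some successor in Z. Z1 = {q1, q3, q4, q6}; Z2 = {q3, q4, q6}; fixed.
Sat(EG (start ∨ ack)) = {q3, q4, q6}
AG (EG (start ∨ ack)): greatest fixpoint, start Z0 = {q3, q4, q6}, keep only states in Sat with every successor in Z. Z1 = {q3, q6}; fixed.
Sat(AG (EG (start ∨ ack))) = {q3, q6}
q5 ∉ Sat(AG (EG (start ∨ ack))) = {q3, q6}, so the formula does not hold at q5.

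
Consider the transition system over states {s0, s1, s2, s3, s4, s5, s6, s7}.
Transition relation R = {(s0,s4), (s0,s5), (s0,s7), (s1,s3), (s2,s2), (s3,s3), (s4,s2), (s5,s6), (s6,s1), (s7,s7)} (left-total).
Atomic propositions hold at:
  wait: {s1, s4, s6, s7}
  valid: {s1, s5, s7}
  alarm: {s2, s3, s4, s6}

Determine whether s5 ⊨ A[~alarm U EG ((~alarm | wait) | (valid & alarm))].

Sat(~alarm) = {s0, s1, s5, s7}
Sat(~alarm | wait) = {s0, s1, s4, s5, s6, s7}
Sat(valid & alarm) = ∅
Sat((~alarm | wait) | (valid & alarm)) = {s0, s1, s4, s5, s6, s7}
EG ((~alarm | wait) | (valid & alarm)): greatest fixpoint, start Z0 = {s0, s1, s4, s5, s6, s7}, keep only states in Sat with some successor in Z. Z1 = {s0, s5, s6, s7}; Z2 = {s0, s5, s7}; Z3 = {s0, s7}; fixed.
Sat(EG ((~alarm | wait) | (valid & alarm))) = {s0, s7}
A[~alarm U EG ((~alarm | wait) | (valid & alarm))]: least fixpoint, start Z0 = Sat(EG ((~alarm | wait) | (valid & alarm))) = {s0, s7}, add states in Sat(~alarm) with every successor in Z. Already a fixed point.
Sat(A[~alarm U EG ((~alarm | wait) | (valid & alarm))]) = {s0, s7}
s5 ∉ Sat(A[~alarm U EG ((~alarm | wait) | (valid & alarm))]) = {s0, s7}, so the formula does not hold at s5.

No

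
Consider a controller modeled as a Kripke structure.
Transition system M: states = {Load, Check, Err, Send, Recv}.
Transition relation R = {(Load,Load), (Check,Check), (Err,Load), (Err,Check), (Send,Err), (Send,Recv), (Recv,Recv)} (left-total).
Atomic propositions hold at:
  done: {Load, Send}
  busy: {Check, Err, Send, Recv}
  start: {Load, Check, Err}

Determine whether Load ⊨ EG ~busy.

Sat(~busy) = {Load}
EG ~busy: greatest fixpoint, start Z0 = {Load}, keep only states in Sat with some successor in Z. Already a fixed point.
Sat(EG ~busy) = {Load}
Load ∈ Sat(EG ~busy) = {Load}, so the formula holds at Load.

Yes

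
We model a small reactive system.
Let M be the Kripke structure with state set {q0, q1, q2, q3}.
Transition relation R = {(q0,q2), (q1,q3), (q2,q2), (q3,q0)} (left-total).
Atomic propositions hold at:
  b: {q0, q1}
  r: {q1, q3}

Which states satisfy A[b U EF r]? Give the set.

{q1, q3}

EF r: least fixpoint, start Z0 = {q1, q3}, add states with some successor in Z. Already a fixed point.
Sat(EF r) = {q1, q3}
A[b U EF r]: least fixpoint, start Z0 = Sat(EF r) = {q1, q3}, add states in Sat(b) with every successor in Z. Already a fixed point.
Sat(A[b U EF r]) = {q1, q3}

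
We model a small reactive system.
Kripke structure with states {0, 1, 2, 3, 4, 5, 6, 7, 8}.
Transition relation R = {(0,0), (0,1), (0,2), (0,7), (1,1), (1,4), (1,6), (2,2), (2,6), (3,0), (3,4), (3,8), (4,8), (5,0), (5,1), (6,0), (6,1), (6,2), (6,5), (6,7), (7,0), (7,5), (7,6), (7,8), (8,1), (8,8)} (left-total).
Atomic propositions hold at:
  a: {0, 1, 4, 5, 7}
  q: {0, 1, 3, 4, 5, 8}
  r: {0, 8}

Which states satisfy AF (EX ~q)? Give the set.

Sat(~q) = {2, 6, 7}
Sat(EX ~q) = {s : some successor in {2, 6, 7}} = {0, 1, 2, 6, 7}
AF (EX ~q): least fixpoint, start Z0 = {0, 1, 2, 6, 7}, add states with every successor in Z. Z1 = {0, 1, 2, 5, 6, 7}; fixed.
Sat(AF (EX ~q)) = {0, 1, 2, 5, 6, 7}

{0, 1, 2, 5, 6, 7}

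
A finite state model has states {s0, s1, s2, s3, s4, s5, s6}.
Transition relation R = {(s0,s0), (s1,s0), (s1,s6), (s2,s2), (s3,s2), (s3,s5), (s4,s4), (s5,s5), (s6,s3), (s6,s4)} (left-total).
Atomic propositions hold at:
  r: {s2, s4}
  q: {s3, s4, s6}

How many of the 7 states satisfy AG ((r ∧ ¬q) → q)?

Sat(¬q) = {s0, s1, s2, s5}
Sat(r ∧ ¬q) = {s2}
Sat((r ∧ ¬q) → q) = {s0, s1, s3, s4, s5, s6}
AG ((r ∧ ¬q) → q): greatest fixpoint, start Z0 = {s0, s1, s3, s4, s5, s6}, keep only states in Sat with every successor in Z. Z1 = {s0, s1, s4, s5, s6}; Z2 = {s0, s1, s4, s5}; Z3 = {s0, s4, s5}; fixed.
Sat(AG ((r ∧ ¬q) → q)) = {s0, s4, s5}
|Sat(AG ((r ∧ ¬q) → q))| = |{s0, s4, s5}| = 3.

3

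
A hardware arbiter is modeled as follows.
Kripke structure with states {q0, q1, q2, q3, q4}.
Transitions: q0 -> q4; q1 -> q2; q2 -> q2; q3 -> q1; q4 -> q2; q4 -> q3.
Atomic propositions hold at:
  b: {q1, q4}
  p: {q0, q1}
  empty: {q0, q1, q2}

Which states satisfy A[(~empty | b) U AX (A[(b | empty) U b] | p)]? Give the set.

{q0, q3}

Sat(~empty) = {q3, q4}
Sat(~empty | b) = {q1, q3, q4}
Sat(b | empty) = {q0, q1, q2, q4}
A[(b | empty) U b]: least fixpoint, start Z0 = Sat(b) = {q1, q4}, add states in Sat(b | empty) with every successor in Z. Z1 = {q0, q1, q4}; fixed.
Sat(A[(b | empty) U b]) = {q0, q1, q4}
Sat(A[(b | empty) U b] | p) = {q0, q1, q4}
Sat(AX (A[(b | empty) U b] | p)) = {s : every successor in {q0, q1, q4}} = {q0, q3}
A[(~empty | b) U AX (A[(b | empty) U b] | p)]: least fixpoint, start Z0 = Sat(AX (A[(b | empty) U b] | p)) = {q0, q3}, add states in Sat(~empty | b) with every successor in Z. Already a fixed point.
Sat(A[(~empty | b) U AX (A[(b | empty) U b] | p)]) = {q0, q3}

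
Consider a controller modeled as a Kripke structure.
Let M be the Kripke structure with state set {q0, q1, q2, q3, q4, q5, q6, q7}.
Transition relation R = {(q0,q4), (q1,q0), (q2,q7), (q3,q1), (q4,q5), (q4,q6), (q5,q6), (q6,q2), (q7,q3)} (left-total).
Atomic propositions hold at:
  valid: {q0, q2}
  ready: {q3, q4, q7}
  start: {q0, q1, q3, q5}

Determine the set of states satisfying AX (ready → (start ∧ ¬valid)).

{q1, q3, q4, q5, q6, q7}

Sat(¬valid) = {q1, q3, q4, q5, q6, q7}
Sat(start ∧ ¬valid) = {q1, q3, q5}
Sat(ready → (start ∧ ¬valid)) = {q0, q1, q2, q3, q5, q6}
Sat(AX (ready → (start ∧ ¬valid))) = {s : every successor in {q0, q1, q2, q3, q5, q6}} = {q1, q3, q4, q5, q6, q7}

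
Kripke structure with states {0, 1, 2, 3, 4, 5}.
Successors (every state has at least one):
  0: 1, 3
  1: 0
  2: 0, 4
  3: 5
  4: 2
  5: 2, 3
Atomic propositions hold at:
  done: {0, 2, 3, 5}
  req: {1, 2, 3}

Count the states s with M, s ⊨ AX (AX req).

Sat(AX req) = {s : every successor in {1, 2, 3}} = {0, 4, 5}
Sat(AX (AX req)) = {s : every successor in {0, 4, 5}} = {1, 2, 3}
|Sat(AX (AX req))| = |{1, 2, 3}| = 3.

3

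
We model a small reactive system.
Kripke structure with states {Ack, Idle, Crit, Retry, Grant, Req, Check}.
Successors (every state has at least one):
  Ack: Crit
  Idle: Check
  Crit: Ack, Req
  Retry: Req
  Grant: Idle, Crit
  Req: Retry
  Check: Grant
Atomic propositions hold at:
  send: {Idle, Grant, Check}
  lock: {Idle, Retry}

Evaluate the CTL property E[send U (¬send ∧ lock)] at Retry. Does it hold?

Yes

Sat(¬send) = {Ack, Crit, Retry, Req}
Sat(¬send ∧ lock) = {Retry}
E[send U (¬send ∧ lock)]: least fixpoint, start Z0 = Sat((¬send ∧ lock)) = {Retry}, add states in Sat(send) with some successor in Z. Already a fixed point.
Sat(E[send U (¬send ∧ lock)]) = {Retry}
Retry ∈ Sat(E[send U (¬send ∧ lock)]) = {Retry}, so the formula holds at Retry.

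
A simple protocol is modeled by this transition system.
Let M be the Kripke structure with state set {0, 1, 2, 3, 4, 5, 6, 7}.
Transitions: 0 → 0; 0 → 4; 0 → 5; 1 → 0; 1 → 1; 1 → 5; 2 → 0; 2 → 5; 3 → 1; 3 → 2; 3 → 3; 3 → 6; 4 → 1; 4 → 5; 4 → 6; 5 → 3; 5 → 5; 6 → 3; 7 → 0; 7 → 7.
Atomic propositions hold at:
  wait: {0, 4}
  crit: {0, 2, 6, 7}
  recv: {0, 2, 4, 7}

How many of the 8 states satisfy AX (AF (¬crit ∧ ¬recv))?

Sat(¬crit) = {1, 3, 4, 5}
Sat(¬recv) = {1, 3, 5, 6}
Sat(¬crit ∧ ¬recv) = {1, 3, 5}
AF (¬crit ∧ ¬recv): least fixpoint, start Z0 = {1, 3, 5}, add states with every successor in Z. Z1 = {1, 3, 5, 6}; Z2 = {1, 3, 4, 5, 6}; fixed.
Sat(AF (¬crit ∧ ¬recv)) = {1, 3, 4, 5, 6}
Sat(AX (AF (¬crit ∧ ¬recv))) = {s : every successor in {1, 3, 4, 5, 6}} = {4, 5, 6}
|Sat(AX (AF (¬crit ∧ ¬recv)))| = |{4, 5, 6}| = 3.

3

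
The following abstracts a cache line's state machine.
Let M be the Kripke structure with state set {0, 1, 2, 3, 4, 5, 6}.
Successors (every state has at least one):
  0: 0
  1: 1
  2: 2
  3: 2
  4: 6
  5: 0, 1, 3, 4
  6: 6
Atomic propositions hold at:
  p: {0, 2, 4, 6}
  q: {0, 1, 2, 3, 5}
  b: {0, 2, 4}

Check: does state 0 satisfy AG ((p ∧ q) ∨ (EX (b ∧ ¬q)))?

Yes

Sat(p ∧ q) = {0, 2}
Sat(¬q) = {4, 6}
Sat(b ∧ ¬q) = {4}
Sat(EX (b ∧ ¬q)) = {s : some successor in {4}} = {5}
Sat((p ∧ q) ∨ (EX (b ∧ ¬q))) = {0, 2, 5}
AG ((p ∧ q) ∨ (EX (b ∧ ¬q))): greatest fixpoint, start Z0 = {0, 2, 5}, keep only states in Sat with every successor in Z. Z1 = {0, 2}; fixed.
Sat(AG ((p ∧ q) ∨ (EX (b ∧ ¬q)))) = {0, 2}
0 ∈ Sat(AG ((p ∧ q) ∨ (EX (b ∧ ¬q)))) = {0, 2}, so the formula holds at 0.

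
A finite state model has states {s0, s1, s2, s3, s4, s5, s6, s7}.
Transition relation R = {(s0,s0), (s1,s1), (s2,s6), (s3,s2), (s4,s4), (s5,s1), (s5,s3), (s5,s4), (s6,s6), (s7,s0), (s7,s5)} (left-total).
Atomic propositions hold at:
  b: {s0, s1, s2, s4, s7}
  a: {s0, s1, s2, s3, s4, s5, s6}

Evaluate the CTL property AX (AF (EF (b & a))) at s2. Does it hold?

Sat(b & a) = {s0, s1, s2, s4}
EF (b & a): least fixpoint, start Z0 = {s0, s1, s2, s4}, add states with some successor in Z. Z1 = {s0, s1, s2, s3, s4, s5, s7}; fixed.
Sat(EF (b & a)) = {s0, s1, s2, s3, s4, s5, s7}
AF (EF (b & a)): least fixpoint, start Z0 = {s0, s1, s2, s3, s4, s5, s7}, add states with every successor in Z. Already a fixed point.
Sat(AF (EF (b & a))) = {s0, s1, s2, s3, s4, s5, s7}
Sat(AX (AF (EF (b & a)))) = {s : every successor in {s0, s1, s2, s3, s4, s5, s7}} = {s0, s1, s3, s4, s5, s7}
s2 ∉ Sat(AX (AF (EF (b & a)))) = {s0, s1, s3, s4, s5, s7}, so the formula does not hold at s2.

No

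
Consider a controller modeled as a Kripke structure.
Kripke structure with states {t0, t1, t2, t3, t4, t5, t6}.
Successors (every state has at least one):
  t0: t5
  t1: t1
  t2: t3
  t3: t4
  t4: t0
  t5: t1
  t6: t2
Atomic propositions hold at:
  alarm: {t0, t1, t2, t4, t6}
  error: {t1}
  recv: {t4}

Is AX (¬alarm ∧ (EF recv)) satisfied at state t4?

Sat(¬alarm) = {t3, t5}
EF recv: least fixpoint, start Z0 = {t4}, add states with some successor in Z. Z1 = {t3, t4}; Z2 = {t2, t3, t4}; Z3 = {t2, t3, t4, t6}; fixed.
Sat(EF recv) = {t2, t3, t4, t6}
Sat(¬alarm ∧ (EF recv)) = {t3}
Sat(AX (¬alarm ∧ (EF recv))) = {s : every successor in {t3}} = {t2}
t4 ∉ Sat(AX (¬alarm ∧ (EF recv))) = {t2}, so the formula does not hold at t4.

No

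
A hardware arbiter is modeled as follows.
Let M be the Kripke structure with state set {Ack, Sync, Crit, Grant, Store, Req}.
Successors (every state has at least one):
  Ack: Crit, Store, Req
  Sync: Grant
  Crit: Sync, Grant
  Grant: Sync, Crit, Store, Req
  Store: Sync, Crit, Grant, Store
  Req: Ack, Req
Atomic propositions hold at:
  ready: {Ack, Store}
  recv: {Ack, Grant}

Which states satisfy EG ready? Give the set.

EG ready: greatest fixpoint, start Z0 = {Ack, Store}, keep only states in Sat with some successor in Z. Already a fixed point.
Sat(EG ready) = {Ack, Store}

{Ack, Store}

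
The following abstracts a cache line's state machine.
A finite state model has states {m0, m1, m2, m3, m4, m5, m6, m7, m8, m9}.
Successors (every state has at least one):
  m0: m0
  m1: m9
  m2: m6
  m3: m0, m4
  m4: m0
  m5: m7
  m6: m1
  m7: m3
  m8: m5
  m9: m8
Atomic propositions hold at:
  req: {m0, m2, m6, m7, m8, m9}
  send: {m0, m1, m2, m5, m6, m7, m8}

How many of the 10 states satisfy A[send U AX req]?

Sat(AX req) = {s : every successor in {m0, m2, m6, m7, m8, m9}} = {m0, m1, m2, m4, m5, m9}
A[send U AX req]: least fixpoint, start Z0 = Sat(AX req) = {m0, m1, m2, m4, m5, m9}, add states in Sat(send) with every successor in Z. Z1 = {m0, m1, m2, m4, m5, m6, m8, m9}; fixed.
Sat(A[send U AX req]) = {m0, m1, m2, m4, m5, m6, m8, m9}
|Sat(A[send U AX req])| = |{m0, m1, m2, m4, m5, m6, m8, m9}| = 8.

8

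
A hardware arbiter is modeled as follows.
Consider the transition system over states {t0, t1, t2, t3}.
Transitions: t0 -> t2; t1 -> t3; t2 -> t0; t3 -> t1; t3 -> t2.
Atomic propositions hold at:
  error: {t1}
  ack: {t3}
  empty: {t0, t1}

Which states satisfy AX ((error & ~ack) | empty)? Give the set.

{t2}

Sat(~ack) = {t0, t1, t2}
Sat(error & ~ack) = {t1}
Sat((error & ~ack) | empty) = {t0, t1}
Sat(AX ((error & ~ack) | empty)) = {s : every successor in {t0, t1}} = {t2}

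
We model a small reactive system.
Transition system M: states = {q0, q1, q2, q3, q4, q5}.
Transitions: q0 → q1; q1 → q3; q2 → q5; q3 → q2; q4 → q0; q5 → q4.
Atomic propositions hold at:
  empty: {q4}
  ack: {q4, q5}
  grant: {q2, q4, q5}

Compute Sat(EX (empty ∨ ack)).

{q2, q5}

Sat(empty ∨ ack) = {q4, q5}
Sat(EX (empty ∨ ack)) = {s : some successor in {q4, q5}} = {q2, q5}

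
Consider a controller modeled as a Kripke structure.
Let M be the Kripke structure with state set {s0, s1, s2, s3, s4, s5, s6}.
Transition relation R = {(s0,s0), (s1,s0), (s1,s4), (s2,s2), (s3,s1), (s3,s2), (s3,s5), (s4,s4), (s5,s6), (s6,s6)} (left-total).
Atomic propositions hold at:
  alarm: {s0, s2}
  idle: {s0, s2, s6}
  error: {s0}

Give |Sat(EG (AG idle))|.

AG idle: greatest fixpoint, start Z0 = {s0, s2, s6}, keep only states in Sat with every successor in Z. Already a fixed point.
Sat(AG idle) = {s0, s2, s6}
EG (AG idle): greatest fixpoint, start Z0 = {s0, s2, s6}, keep only states in Sat with some successor in Z. Already a fixed point.
Sat(EG (AG idle)) = {s0, s2, s6}
|Sat(EG (AG idle))| = |{s0, s2, s6}| = 3.

3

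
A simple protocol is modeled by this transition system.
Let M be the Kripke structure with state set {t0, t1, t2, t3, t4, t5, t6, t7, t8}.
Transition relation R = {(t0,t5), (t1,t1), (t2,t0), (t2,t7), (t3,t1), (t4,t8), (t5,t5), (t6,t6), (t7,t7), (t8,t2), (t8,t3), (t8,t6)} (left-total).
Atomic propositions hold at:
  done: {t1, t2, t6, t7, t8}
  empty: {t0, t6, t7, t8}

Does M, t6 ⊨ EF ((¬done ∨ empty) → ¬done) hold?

No

Sat(¬done) = {t0, t3, t4, t5}
Sat(¬done ∨ empty) = {t0, t3, t4, t5, t6, t7, t8}
Sat((¬done ∨ empty) → ¬done) = {t0, t1, t2, t3, t4, t5}
EF ((¬done ∨ empty) → ¬done): least fixpoint, start Z0 = {t0, t1, t2, t3, t4, t5}, add states with some successor in Z. Z1 = {t0, t1, t2, t3, t4, t5, t8}; fixed.
Sat(EF ((¬done ∨ empty) → ¬done)) = {t0, t1, t2, t3, t4, t5, t8}
t6 ∉ Sat(EF ((¬done ∨ empty) → ¬done)) = {t0, t1, t2, t3, t4, t5, t8}, so the formula does not hold at t6.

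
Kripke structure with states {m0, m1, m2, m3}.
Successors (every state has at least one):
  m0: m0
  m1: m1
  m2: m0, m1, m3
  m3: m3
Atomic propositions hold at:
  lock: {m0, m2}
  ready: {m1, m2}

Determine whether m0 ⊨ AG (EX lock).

Sat(EX lock) = {s : some successor in {m0, m2}} = {m0, m2}
AG (EX lock): greatest fixpoint, start Z0 = {m0, m2}, keep only states in Sat with every successor in Z. Z1 = {m0}; fixed.
Sat(AG (EX lock)) = {m0}
m0 ∈ Sat(AG (EX lock)) = {m0}, so the formula holds at m0.

Yes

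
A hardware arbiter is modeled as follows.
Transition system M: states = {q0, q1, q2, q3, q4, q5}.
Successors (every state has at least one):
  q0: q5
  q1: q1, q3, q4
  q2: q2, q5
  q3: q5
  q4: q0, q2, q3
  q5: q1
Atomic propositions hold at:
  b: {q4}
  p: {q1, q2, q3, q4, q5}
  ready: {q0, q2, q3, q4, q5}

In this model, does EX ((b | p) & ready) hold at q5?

Sat(b | p) = {q1, q2, q3, q4, q5}
Sat((b | p) & ready) = {q2, q3, q4, q5}
Sat(EX ((b | p) & ready)) = {s : some successor in {q2, q3, q4, q5}} = {q0, q1, q2, q3, q4}
q5 ∉ Sat(EX ((b | p) & ready)) = {q0, q1, q2, q3, q4}, so the formula does not hold at q5.

No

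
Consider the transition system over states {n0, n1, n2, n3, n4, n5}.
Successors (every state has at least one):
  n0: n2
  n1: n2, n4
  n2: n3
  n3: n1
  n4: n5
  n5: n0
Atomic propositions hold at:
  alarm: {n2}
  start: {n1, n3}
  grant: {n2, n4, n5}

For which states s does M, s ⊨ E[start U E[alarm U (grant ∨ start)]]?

Sat(grant ∨ start) = {n1, n2, n3, n4, n5}
E[alarm U (grant ∨ start)]: least fixpoint, start Z0 = Sat((grant ∨ start)) = {n1, n2, n3, n4, n5}, add states in Sat(alarm) with some successor in Z. Already a fixed point.
Sat(E[alarm U (grant ∨ start)]) = {n1, n2, n3, n4, n5}
E[start U E[alarm U (grant ∨ start)]]: least fixpoint, start Z0 = Sat(E[alarm U (grant ∨ start)]) = {n1, n2, n3, n4, n5}, add states in Sat(start) with some successor in Z. Already a fixed point.
Sat(E[start U E[alarm U (grant ∨ start)]]) = {n1, n2, n3, n4, n5}

{n1, n2, n3, n4, n5}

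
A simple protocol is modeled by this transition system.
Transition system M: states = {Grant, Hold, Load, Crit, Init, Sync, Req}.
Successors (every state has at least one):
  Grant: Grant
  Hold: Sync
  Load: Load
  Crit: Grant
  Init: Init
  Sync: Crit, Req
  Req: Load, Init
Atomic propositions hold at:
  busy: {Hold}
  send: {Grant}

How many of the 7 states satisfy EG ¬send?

5

Sat(¬send) = {Hold, Load, Crit, Init, Sync, Req}
EG ¬send: greatest fixpoint, start Z0 = {Hold, Load, Crit, Init, Sync, Req}, keep only states in Sat with some successor in Z. Z1 = {Hold, Load, Init, Sync, Req}; fixed.
Sat(EG ¬send) = {Hold, Load, Init, Sync, Req}
|Sat(EG ¬send)| = |{Hold, Load, Init, Sync, Req}| = 5.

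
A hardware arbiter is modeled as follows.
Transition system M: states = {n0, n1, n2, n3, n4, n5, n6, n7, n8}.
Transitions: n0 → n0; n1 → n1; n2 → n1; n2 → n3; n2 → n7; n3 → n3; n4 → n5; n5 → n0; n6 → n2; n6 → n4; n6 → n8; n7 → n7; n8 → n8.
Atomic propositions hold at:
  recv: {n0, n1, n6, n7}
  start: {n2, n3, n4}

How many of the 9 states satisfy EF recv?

7

EF recv: least fixpoint, start Z0 = {n0, n1, n6, n7}, add states with some successor in Z. Z1 = {n0, n1, n2, n5, n6, n7}; Z2 = {n0, n1, n2, n4, n5, n6, n7}; fixed.
Sat(EF recv) = {n0, n1, n2, n4, n5, n6, n7}
|Sat(EF recv)| = |{n0, n1, n2, n4, n5, n6, n7}| = 7.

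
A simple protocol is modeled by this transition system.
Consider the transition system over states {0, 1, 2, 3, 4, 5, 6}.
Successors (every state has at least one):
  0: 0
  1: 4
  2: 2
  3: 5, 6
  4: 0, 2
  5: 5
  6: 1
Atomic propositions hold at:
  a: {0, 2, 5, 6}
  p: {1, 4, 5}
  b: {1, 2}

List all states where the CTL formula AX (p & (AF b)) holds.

{6}

AF b: least fixpoint, start Z0 = {1, 2}, add states with every successor in Z. Z1 = {1, 2, 6}; fixed.
Sat(AF b) = {1, 2, 6}
Sat(p & (AF b)) = {1}
Sat(AX (p & (AF b))) = {s : every successor in {1}} = {6}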